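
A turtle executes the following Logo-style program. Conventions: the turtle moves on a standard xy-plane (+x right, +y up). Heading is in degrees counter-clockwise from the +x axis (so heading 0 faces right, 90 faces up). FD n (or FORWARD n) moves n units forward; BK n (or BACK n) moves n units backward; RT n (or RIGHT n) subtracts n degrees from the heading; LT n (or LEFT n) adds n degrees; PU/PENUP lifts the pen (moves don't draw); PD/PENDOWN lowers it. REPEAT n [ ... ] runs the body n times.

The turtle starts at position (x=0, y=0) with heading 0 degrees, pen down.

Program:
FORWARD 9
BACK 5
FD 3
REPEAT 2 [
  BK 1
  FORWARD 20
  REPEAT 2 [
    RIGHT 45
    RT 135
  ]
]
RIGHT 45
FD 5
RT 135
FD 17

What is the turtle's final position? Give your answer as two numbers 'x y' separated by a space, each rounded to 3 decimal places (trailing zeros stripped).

Executing turtle program step by step:
Start: pos=(0,0), heading=0, pen down
FD 9: (0,0) -> (9,0) [heading=0, draw]
BK 5: (9,0) -> (4,0) [heading=0, draw]
FD 3: (4,0) -> (7,0) [heading=0, draw]
REPEAT 2 [
  -- iteration 1/2 --
  BK 1: (7,0) -> (6,0) [heading=0, draw]
  FD 20: (6,0) -> (26,0) [heading=0, draw]
  REPEAT 2 [
    -- iteration 1/2 --
    RT 45: heading 0 -> 315
    RT 135: heading 315 -> 180
    -- iteration 2/2 --
    RT 45: heading 180 -> 135
    RT 135: heading 135 -> 0
  ]
  -- iteration 2/2 --
  BK 1: (26,0) -> (25,0) [heading=0, draw]
  FD 20: (25,0) -> (45,0) [heading=0, draw]
  REPEAT 2 [
    -- iteration 1/2 --
    RT 45: heading 0 -> 315
    RT 135: heading 315 -> 180
    -- iteration 2/2 --
    RT 45: heading 180 -> 135
    RT 135: heading 135 -> 0
  ]
]
RT 45: heading 0 -> 315
FD 5: (45,0) -> (48.536,-3.536) [heading=315, draw]
RT 135: heading 315 -> 180
FD 17: (48.536,-3.536) -> (31.536,-3.536) [heading=180, draw]
Final: pos=(31.536,-3.536), heading=180, 9 segment(s) drawn

Answer: 31.536 -3.536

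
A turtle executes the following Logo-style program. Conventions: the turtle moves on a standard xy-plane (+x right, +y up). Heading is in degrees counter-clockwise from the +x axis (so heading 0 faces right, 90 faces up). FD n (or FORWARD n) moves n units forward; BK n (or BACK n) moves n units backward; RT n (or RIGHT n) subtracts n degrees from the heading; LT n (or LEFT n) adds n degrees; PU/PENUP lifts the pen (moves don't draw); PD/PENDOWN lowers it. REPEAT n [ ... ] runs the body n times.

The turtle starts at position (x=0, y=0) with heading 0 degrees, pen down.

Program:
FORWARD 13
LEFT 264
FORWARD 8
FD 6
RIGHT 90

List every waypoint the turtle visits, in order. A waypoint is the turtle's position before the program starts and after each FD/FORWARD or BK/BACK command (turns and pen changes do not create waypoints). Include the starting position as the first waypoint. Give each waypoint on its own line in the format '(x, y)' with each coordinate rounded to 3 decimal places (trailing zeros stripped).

Executing turtle program step by step:
Start: pos=(0,0), heading=0, pen down
FD 13: (0,0) -> (13,0) [heading=0, draw]
LT 264: heading 0 -> 264
FD 8: (13,0) -> (12.164,-7.956) [heading=264, draw]
FD 6: (12.164,-7.956) -> (11.537,-13.923) [heading=264, draw]
RT 90: heading 264 -> 174
Final: pos=(11.537,-13.923), heading=174, 3 segment(s) drawn
Waypoints (4 total):
(0, 0)
(13, 0)
(12.164, -7.956)
(11.537, -13.923)

Answer: (0, 0)
(13, 0)
(12.164, -7.956)
(11.537, -13.923)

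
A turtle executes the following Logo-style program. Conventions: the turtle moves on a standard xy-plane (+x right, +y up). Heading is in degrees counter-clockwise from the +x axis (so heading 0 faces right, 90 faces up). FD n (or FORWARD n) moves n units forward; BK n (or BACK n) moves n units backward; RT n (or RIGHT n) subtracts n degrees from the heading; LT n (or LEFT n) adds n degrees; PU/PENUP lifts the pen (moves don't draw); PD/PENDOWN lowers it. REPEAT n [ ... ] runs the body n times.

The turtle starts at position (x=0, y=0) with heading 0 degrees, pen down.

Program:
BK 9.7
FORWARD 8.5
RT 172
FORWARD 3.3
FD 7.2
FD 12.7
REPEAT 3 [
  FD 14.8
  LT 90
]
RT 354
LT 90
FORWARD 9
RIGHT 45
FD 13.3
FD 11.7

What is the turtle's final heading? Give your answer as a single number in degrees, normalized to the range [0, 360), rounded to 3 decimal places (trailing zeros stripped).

Executing turtle program step by step:
Start: pos=(0,0), heading=0, pen down
BK 9.7: (0,0) -> (-9.7,0) [heading=0, draw]
FD 8.5: (-9.7,0) -> (-1.2,0) [heading=0, draw]
RT 172: heading 0 -> 188
FD 3.3: (-1.2,0) -> (-4.468,-0.459) [heading=188, draw]
FD 7.2: (-4.468,-0.459) -> (-11.598,-1.461) [heading=188, draw]
FD 12.7: (-11.598,-1.461) -> (-24.174,-3.229) [heading=188, draw]
REPEAT 3 [
  -- iteration 1/3 --
  FD 14.8: (-24.174,-3.229) -> (-38.83,-5.289) [heading=188, draw]
  LT 90: heading 188 -> 278
  -- iteration 2/3 --
  FD 14.8: (-38.83,-5.289) -> (-36.77,-19.945) [heading=278, draw]
  LT 90: heading 278 -> 8
  -- iteration 3/3 --
  FD 14.8: (-36.77,-19.945) -> (-22.114,-17.885) [heading=8, draw]
  LT 90: heading 8 -> 98
]
RT 354: heading 98 -> 104
LT 90: heading 104 -> 194
FD 9: (-22.114,-17.885) -> (-30.847,-20.062) [heading=194, draw]
RT 45: heading 194 -> 149
FD 13.3: (-30.847,-20.062) -> (-42.247,-13.212) [heading=149, draw]
FD 11.7: (-42.247,-13.212) -> (-52.276,-7.186) [heading=149, draw]
Final: pos=(-52.276,-7.186), heading=149, 11 segment(s) drawn

Answer: 149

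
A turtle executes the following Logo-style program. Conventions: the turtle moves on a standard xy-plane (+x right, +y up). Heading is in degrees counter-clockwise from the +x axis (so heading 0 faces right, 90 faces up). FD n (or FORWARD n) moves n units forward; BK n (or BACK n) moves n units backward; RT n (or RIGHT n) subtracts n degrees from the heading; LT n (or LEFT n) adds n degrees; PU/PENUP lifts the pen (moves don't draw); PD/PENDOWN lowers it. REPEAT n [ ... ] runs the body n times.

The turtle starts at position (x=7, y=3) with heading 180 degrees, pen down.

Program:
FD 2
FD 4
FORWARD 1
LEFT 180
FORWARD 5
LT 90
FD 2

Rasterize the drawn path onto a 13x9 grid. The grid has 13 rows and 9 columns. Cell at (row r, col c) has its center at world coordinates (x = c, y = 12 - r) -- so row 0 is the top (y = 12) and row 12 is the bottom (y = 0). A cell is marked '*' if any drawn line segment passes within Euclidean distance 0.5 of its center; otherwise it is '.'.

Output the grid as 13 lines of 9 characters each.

Segment 0: (7,3) -> (5,3)
Segment 1: (5,3) -> (1,3)
Segment 2: (1,3) -> (0,3)
Segment 3: (0,3) -> (5,3)
Segment 4: (5,3) -> (5,5)

Answer: .........
.........
.........
.........
.........
.........
.........
.....*...
.....*...
********.
.........
.........
.........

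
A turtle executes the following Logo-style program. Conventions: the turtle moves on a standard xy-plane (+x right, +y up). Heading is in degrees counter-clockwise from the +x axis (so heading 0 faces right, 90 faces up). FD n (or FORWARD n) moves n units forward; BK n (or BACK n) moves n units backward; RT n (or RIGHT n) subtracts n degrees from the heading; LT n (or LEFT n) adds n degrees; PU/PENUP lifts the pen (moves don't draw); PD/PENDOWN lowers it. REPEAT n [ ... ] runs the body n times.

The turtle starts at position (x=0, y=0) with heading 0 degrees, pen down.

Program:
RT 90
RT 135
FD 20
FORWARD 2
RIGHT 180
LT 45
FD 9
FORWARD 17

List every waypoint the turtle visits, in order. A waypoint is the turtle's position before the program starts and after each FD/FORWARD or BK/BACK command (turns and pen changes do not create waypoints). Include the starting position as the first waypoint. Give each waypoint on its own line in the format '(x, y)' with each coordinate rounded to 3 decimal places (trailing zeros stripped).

Answer: (0, 0)
(-14.142, 14.142)
(-15.556, 15.556)
(-6.556, 15.556)
(10.444, 15.556)

Derivation:
Executing turtle program step by step:
Start: pos=(0,0), heading=0, pen down
RT 90: heading 0 -> 270
RT 135: heading 270 -> 135
FD 20: (0,0) -> (-14.142,14.142) [heading=135, draw]
FD 2: (-14.142,14.142) -> (-15.556,15.556) [heading=135, draw]
RT 180: heading 135 -> 315
LT 45: heading 315 -> 0
FD 9: (-15.556,15.556) -> (-6.556,15.556) [heading=0, draw]
FD 17: (-6.556,15.556) -> (10.444,15.556) [heading=0, draw]
Final: pos=(10.444,15.556), heading=0, 4 segment(s) drawn
Waypoints (5 total):
(0, 0)
(-14.142, 14.142)
(-15.556, 15.556)
(-6.556, 15.556)
(10.444, 15.556)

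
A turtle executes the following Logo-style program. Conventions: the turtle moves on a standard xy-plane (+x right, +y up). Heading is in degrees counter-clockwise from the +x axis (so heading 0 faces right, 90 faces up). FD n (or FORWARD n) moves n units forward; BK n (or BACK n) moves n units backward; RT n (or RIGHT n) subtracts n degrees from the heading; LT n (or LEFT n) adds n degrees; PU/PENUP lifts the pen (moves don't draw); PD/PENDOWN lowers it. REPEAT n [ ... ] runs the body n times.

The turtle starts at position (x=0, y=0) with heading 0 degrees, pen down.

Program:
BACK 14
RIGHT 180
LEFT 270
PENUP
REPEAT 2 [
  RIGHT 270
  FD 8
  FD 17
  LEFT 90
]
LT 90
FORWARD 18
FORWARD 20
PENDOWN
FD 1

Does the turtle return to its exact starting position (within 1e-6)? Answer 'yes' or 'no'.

Answer: no

Derivation:
Executing turtle program step by step:
Start: pos=(0,0), heading=0, pen down
BK 14: (0,0) -> (-14,0) [heading=0, draw]
RT 180: heading 0 -> 180
LT 270: heading 180 -> 90
PU: pen up
REPEAT 2 [
  -- iteration 1/2 --
  RT 270: heading 90 -> 180
  FD 8: (-14,0) -> (-22,0) [heading=180, move]
  FD 17: (-22,0) -> (-39,0) [heading=180, move]
  LT 90: heading 180 -> 270
  -- iteration 2/2 --
  RT 270: heading 270 -> 0
  FD 8: (-39,0) -> (-31,0) [heading=0, move]
  FD 17: (-31,0) -> (-14,0) [heading=0, move]
  LT 90: heading 0 -> 90
]
LT 90: heading 90 -> 180
FD 18: (-14,0) -> (-32,0) [heading=180, move]
FD 20: (-32,0) -> (-52,0) [heading=180, move]
PD: pen down
FD 1: (-52,0) -> (-53,0) [heading=180, draw]
Final: pos=(-53,0), heading=180, 2 segment(s) drawn

Start position: (0, 0)
Final position: (-53, 0)
Distance = 53; >= 1e-6 -> NOT closed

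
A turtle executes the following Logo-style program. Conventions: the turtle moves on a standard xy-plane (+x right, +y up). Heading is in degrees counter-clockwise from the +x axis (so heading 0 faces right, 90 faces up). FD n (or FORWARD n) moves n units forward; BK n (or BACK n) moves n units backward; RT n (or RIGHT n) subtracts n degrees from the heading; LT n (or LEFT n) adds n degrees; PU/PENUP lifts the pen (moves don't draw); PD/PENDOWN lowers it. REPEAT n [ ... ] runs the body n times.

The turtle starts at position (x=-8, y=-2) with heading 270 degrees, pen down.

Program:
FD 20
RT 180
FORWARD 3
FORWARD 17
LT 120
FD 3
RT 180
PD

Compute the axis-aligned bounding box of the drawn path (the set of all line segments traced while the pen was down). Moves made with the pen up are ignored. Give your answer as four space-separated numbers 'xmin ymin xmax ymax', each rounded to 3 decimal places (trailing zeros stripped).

Executing turtle program step by step:
Start: pos=(-8,-2), heading=270, pen down
FD 20: (-8,-2) -> (-8,-22) [heading=270, draw]
RT 180: heading 270 -> 90
FD 3: (-8,-22) -> (-8,-19) [heading=90, draw]
FD 17: (-8,-19) -> (-8,-2) [heading=90, draw]
LT 120: heading 90 -> 210
FD 3: (-8,-2) -> (-10.598,-3.5) [heading=210, draw]
RT 180: heading 210 -> 30
PD: pen down
Final: pos=(-10.598,-3.5), heading=30, 4 segment(s) drawn

Segment endpoints: x in {-10.598, -8, -8, -8}, y in {-22, -19, -3.5, -2}
xmin=-10.598, ymin=-22, xmax=-8, ymax=-2

Answer: -10.598 -22 -8 -2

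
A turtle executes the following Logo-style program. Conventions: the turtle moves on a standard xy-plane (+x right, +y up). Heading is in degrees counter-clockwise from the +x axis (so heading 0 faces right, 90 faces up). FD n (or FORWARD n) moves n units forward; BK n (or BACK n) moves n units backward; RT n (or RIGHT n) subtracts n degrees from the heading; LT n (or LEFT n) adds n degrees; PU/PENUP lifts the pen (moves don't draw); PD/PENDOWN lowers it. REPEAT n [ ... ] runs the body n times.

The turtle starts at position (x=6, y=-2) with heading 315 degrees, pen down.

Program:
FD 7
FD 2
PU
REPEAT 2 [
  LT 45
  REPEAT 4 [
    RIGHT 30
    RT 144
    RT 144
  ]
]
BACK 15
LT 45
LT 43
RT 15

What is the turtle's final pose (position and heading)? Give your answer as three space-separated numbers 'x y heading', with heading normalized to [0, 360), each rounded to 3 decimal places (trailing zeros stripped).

Answer: -1.64 -13.739 94

Derivation:
Executing turtle program step by step:
Start: pos=(6,-2), heading=315, pen down
FD 7: (6,-2) -> (10.95,-6.95) [heading=315, draw]
FD 2: (10.95,-6.95) -> (12.364,-8.364) [heading=315, draw]
PU: pen up
REPEAT 2 [
  -- iteration 1/2 --
  LT 45: heading 315 -> 0
  REPEAT 4 [
    -- iteration 1/4 --
    RT 30: heading 0 -> 330
    RT 144: heading 330 -> 186
    RT 144: heading 186 -> 42
    -- iteration 2/4 --
    RT 30: heading 42 -> 12
    RT 144: heading 12 -> 228
    RT 144: heading 228 -> 84
    -- iteration 3/4 --
    RT 30: heading 84 -> 54
    RT 144: heading 54 -> 270
    RT 144: heading 270 -> 126
    -- iteration 4/4 --
    RT 30: heading 126 -> 96
    RT 144: heading 96 -> 312
    RT 144: heading 312 -> 168
  ]
  -- iteration 2/2 --
  LT 45: heading 168 -> 213
  REPEAT 4 [
    -- iteration 1/4 --
    RT 30: heading 213 -> 183
    RT 144: heading 183 -> 39
    RT 144: heading 39 -> 255
    -- iteration 2/4 --
    RT 30: heading 255 -> 225
    RT 144: heading 225 -> 81
    RT 144: heading 81 -> 297
    -- iteration 3/4 --
    RT 30: heading 297 -> 267
    RT 144: heading 267 -> 123
    RT 144: heading 123 -> 339
    -- iteration 4/4 --
    RT 30: heading 339 -> 309
    RT 144: heading 309 -> 165
    RT 144: heading 165 -> 21
  ]
]
BK 15: (12.364,-8.364) -> (-1.64,-13.739) [heading=21, move]
LT 45: heading 21 -> 66
LT 43: heading 66 -> 109
RT 15: heading 109 -> 94
Final: pos=(-1.64,-13.739), heading=94, 2 segment(s) drawn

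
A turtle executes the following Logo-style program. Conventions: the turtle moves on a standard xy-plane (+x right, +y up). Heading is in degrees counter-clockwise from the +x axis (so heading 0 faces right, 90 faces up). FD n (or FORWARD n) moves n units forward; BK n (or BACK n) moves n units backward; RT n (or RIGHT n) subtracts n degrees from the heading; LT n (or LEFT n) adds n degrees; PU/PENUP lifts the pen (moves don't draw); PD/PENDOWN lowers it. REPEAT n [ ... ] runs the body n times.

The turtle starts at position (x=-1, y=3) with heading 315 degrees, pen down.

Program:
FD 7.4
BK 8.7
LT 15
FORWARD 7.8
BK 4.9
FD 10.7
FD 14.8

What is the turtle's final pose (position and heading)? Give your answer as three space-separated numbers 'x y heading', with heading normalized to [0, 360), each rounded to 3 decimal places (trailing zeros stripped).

Executing turtle program step by step:
Start: pos=(-1,3), heading=315, pen down
FD 7.4: (-1,3) -> (4.233,-2.233) [heading=315, draw]
BK 8.7: (4.233,-2.233) -> (-1.919,3.919) [heading=315, draw]
LT 15: heading 315 -> 330
FD 7.8: (-1.919,3.919) -> (4.836,0.019) [heading=330, draw]
BK 4.9: (4.836,0.019) -> (0.592,2.469) [heading=330, draw]
FD 10.7: (0.592,2.469) -> (9.859,-2.881) [heading=330, draw]
FD 14.8: (9.859,-2.881) -> (22.676,-10.281) [heading=330, draw]
Final: pos=(22.676,-10.281), heading=330, 6 segment(s) drawn

Answer: 22.676 -10.281 330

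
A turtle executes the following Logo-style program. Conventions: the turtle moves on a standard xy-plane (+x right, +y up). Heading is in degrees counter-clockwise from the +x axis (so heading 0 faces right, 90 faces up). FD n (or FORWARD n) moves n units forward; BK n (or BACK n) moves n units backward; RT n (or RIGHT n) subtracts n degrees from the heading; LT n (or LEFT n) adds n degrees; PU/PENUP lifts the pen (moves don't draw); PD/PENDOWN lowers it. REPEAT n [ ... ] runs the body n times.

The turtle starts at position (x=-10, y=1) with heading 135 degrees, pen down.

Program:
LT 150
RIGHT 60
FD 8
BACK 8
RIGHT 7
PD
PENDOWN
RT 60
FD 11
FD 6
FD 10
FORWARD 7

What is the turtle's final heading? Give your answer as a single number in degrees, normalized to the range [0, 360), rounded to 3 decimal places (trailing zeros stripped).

Executing turtle program step by step:
Start: pos=(-10,1), heading=135, pen down
LT 150: heading 135 -> 285
RT 60: heading 285 -> 225
FD 8: (-10,1) -> (-15.657,-4.657) [heading=225, draw]
BK 8: (-15.657,-4.657) -> (-10,1) [heading=225, draw]
RT 7: heading 225 -> 218
PD: pen down
PD: pen down
RT 60: heading 218 -> 158
FD 11: (-10,1) -> (-20.199,5.121) [heading=158, draw]
FD 6: (-20.199,5.121) -> (-25.762,7.368) [heading=158, draw]
FD 10: (-25.762,7.368) -> (-35.034,11.114) [heading=158, draw]
FD 7: (-35.034,11.114) -> (-41.524,13.737) [heading=158, draw]
Final: pos=(-41.524,13.737), heading=158, 6 segment(s) drawn

Answer: 158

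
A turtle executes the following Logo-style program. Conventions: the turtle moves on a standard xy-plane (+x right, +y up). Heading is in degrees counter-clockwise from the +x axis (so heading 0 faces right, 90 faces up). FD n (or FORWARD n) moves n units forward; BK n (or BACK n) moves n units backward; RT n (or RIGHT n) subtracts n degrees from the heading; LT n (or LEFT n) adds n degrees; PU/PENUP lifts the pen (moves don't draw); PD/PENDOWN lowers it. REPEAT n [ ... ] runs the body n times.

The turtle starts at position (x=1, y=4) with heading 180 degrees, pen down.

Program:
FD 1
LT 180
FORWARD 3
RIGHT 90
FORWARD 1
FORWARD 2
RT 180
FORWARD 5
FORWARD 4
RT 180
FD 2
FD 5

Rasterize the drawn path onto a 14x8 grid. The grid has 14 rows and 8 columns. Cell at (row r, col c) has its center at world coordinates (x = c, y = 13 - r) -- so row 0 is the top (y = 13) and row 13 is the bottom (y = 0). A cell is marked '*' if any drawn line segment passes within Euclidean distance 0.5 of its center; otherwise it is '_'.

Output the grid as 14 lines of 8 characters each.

Answer: ________
________
________
___*____
___*____
___*____
___*____
___*____
___*____
****____
___*____
___*____
___*____
________

Derivation:
Segment 0: (1,4) -> (0,4)
Segment 1: (0,4) -> (3,4)
Segment 2: (3,4) -> (3,3)
Segment 3: (3,3) -> (3,1)
Segment 4: (3,1) -> (3,6)
Segment 5: (3,6) -> (3,10)
Segment 6: (3,10) -> (3,8)
Segment 7: (3,8) -> (3,3)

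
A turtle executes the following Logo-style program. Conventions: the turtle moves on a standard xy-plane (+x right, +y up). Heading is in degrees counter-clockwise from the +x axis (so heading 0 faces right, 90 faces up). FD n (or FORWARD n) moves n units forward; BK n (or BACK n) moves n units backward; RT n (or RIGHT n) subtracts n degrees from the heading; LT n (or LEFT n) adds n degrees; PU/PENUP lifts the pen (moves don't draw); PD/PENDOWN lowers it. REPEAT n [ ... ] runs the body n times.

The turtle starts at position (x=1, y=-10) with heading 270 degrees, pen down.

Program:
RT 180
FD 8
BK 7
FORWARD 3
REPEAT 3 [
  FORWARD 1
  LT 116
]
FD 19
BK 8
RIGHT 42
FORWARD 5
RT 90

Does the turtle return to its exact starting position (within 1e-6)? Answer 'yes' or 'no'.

Answer: no

Derivation:
Executing turtle program step by step:
Start: pos=(1,-10), heading=270, pen down
RT 180: heading 270 -> 90
FD 8: (1,-10) -> (1,-2) [heading=90, draw]
BK 7: (1,-2) -> (1,-9) [heading=90, draw]
FD 3: (1,-9) -> (1,-6) [heading=90, draw]
REPEAT 3 [
  -- iteration 1/3 --
  FD 1: (1,-6) -> (1,-5) [heading=90, draw]
  LT 116: heading 90 -> 206
  -- iteration 2/3 --
  FD 1: (1,-5) -> (0.101,-5.438) [heading=206, draw]
  LT 116: heading 206 -> 322
  -- iteration 3/3 --
  FD 1: (0.101,-5.438) -> (0.889,-6.054) [heading=322, draw]
  LT 116: heading 322 -> 78
]
FD 19: (0.889,-6.054) -> (4.84,12.531) [heading=78, draw]
BK 8: (4.84,12.531) -> (3.176,4.706) [heading=78, draw]
RT 42: heading 78 -> 36
FD 5: (3.176,4.706) -> (7.221,7.645) [heading=36, draw]
RT 90: heading 36 -> 306
Final: pos=(7.221,7.645), heading=306, 9 segment(s) drawn

Start position: (1, -10)
Final position: (7.221, 7.645)
Distance = 18.709; >= 1e-6 -> NOT closed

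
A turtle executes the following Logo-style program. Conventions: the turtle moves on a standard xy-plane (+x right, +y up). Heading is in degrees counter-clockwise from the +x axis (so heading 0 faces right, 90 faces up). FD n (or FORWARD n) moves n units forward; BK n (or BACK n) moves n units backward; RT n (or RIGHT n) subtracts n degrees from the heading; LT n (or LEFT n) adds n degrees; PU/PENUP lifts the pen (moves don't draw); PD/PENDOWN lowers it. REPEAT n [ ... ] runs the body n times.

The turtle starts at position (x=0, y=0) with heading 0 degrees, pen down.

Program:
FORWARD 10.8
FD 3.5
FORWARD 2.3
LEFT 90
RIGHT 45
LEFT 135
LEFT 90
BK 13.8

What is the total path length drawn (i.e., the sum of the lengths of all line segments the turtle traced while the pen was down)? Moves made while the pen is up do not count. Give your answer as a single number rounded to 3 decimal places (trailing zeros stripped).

Executing turtle program step by step:
Start: pos=(0,0), heading=0, pen down
FD 10.8: (0,0) -> (10.8,0) [heading=0, draw]
FD 3.5: (10.8,0) -> (14.3,0) [heading=0, draw]
FD 2.3: (14.3,0) -> (16.6,0) [heading=0, draw]
LT 90: heading 0 -> 90
RT 45: heading 90 -> 45
LT 135: heading 45 -> 180
LT 90: heading 180 -> 270
BK 13.8: (16.6,0) -> (16.6,13.8) [heading=270, draw]
Final: pos=(16.6,13.8), heading=270, 4 segment(s) drawn

Segment lengths:
  seg 1: (0,0) -> (10.8,0), length = 10.8
  seg 2: (10.8,0) -> (14.3,0), length = 3.5
  seg 3: (14.3,0) -> (16.6,0), length = 2.3
  seg 4: (16.6,0) -> (16.6,13.8), length = 13.8
Total = 30.4

Answer: 30.4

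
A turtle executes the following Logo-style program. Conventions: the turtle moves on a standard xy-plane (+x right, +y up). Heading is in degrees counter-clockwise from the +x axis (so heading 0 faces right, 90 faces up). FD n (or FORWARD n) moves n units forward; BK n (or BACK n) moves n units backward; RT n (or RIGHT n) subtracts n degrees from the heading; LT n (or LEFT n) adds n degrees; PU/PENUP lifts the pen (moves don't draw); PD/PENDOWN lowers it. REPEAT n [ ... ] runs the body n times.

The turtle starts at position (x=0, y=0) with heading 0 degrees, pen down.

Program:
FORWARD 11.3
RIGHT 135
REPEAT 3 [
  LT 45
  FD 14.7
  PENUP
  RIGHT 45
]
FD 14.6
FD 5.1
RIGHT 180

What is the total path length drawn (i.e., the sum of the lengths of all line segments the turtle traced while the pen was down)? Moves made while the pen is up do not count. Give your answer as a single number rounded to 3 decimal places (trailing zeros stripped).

Executing turtle program step by step:
Start: pos=(0,0), heading=0, pen down
FD 11.3: (0,0) -> (11.3,0) [heading=0, draw]
RT 135: heading 0 -> 225
REPEAT 3 [
  -- iteration 1/3 --
  LT 45: heading 225 -> 270
  FD 14.7: (11.3,0) -> (11.3,-14.7) [heading=270, draw]
  PU: pen up
  RT 45: heading 270 -> 225
  -- iteration 2/3 --
  LT 45: heading 225 -> 270
  FD 14.7: (11.3,-14.7) -> (11.3,-29.4) [heading=270, move]
  PU: pen up
  RT 45: heading 270 -> 225
  -- iteration 3/3 --
  LT 45: heading 225 -> 270
  FD 14.7: (11.3,-29.4) -> (11.3,-44.1) [heading=270, move]
  PU: pen up
  RT 45: heading 270 -> 225
]
FD 14.6: (11.3,-44.1) -> (0.976,-54.424) [heading=225, move]
FD 5.1: (0.976,-54.424) -> (-2.63,-58.03) [heading=225, move]
RT 180: heading 225 -> 45
Final: pos=(-2.63,-58.03), heading=45, 2 segment(s) drawn

Segment lengths:
  seg 1: (0,0) -> (11.3,0), length = 11.3
  seg 2: (11.3,0) -> (11.3,-14.7), length = 14.7
Total = 26

Answer: 26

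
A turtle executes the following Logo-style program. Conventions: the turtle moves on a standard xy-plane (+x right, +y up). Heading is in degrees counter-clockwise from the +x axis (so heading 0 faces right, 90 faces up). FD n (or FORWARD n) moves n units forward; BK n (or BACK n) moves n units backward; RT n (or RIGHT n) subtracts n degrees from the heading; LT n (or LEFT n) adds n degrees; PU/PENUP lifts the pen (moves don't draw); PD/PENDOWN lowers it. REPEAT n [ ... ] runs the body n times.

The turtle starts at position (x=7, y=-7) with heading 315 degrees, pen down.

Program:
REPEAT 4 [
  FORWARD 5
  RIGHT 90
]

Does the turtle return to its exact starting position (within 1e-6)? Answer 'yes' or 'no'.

Answer: yes

Derivation:
Executing turtle program step by step:
Start: pos=(7,-7), heading=315, pen down
REPEAT 4 [
  -- iteration 1/4 --
  FD 5: (7,-7) -> (10.536,-10.536) [heading=315, draw]
  RT 90: heading 315 -> 225
  -- iteration 2/4 --
  FD 5: (10.536,-10.536) -> (7,-14.071) [heading=225, draw]
  RT 90: heading 225 -> 135
  -- iteration 3/4 --
  FD 5: (7,-14.071) -> (3.464,-10.536) [heading=135, draw]
  RT 90: heading 135 -> 45
  -- iteration 4/4 --
  FD 5: (3.464,-10.536) -> (7,-7) [heading=45, draw]
  RT 90: heading 45 -> 315
]
Final: pos=(7,-7), heading=315, 4 segment(s) drawn

Start position: (7, -7)
Final position: (7, -7)
Distance = 0; < 1e-6 -> CLOSED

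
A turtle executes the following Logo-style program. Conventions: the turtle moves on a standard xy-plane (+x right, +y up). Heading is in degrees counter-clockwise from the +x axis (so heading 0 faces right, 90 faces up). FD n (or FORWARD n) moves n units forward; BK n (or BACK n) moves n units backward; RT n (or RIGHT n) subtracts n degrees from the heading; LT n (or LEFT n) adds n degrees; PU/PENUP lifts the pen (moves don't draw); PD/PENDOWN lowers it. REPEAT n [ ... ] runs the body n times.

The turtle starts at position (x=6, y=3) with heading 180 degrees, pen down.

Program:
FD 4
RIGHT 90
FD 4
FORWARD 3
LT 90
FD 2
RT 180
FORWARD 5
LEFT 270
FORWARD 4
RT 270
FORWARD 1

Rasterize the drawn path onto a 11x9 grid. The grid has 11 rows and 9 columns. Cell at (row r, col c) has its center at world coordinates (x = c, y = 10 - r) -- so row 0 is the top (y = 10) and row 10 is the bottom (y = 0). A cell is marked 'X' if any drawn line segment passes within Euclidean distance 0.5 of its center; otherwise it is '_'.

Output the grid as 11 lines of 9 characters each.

Answer: XXXXXX___
__X__X___
__X__X___
__X__X___
__X__XX__
__X______
__X______
__XXXXX__
_________
_________
_________

Derivation:
Segment 0: (6,3) -> (2,3)
Segment 1: (2,3) -> (2,7)
Segment 2: (2,7) -> (2,10)
Segment 3: (2,10) -> (0,10)
Segment 4: (0,10) -> (5,10)
Segment 5: (5,10) -> (5,6)
Segment 6: (5,6) -> (6,6)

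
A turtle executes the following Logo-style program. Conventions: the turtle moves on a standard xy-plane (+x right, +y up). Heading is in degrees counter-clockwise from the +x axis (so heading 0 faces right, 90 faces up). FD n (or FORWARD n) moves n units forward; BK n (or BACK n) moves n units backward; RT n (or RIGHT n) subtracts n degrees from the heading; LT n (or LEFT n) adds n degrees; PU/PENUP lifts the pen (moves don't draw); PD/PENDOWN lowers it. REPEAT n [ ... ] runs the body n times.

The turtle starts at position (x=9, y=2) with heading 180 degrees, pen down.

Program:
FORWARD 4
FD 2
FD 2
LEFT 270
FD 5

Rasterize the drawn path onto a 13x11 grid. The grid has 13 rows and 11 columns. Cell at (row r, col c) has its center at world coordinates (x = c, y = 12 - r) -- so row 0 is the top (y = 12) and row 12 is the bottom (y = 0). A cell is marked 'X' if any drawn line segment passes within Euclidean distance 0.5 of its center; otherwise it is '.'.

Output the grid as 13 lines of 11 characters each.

Segment 0: (9,2) -> (5,2)
Segment 1: (5,2) -> (3,2)
Segment 2: (3,2) -> (1,2)
Segment 3: (1,2) -> (1,7)

Answer: ...........
...........
...........
...........
...........
.X.........
.X.........
.X.........
.X.........
.X.........
.XXXXXXXXX.
...........
...........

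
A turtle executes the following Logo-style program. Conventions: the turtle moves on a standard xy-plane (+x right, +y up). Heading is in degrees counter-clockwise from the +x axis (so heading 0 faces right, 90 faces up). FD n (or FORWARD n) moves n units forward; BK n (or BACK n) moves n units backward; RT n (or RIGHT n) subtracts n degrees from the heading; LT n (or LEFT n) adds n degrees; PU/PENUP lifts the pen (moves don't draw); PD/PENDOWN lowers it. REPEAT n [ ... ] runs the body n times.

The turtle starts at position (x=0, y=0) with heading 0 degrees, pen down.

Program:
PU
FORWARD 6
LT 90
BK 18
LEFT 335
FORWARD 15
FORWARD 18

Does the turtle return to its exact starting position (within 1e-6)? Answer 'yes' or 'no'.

Answer: no

Derivation:
Executing turtle program step by step:
Start: pos=(0,0), heading=0, pen down
PU: pen up
FD 6: (0,0) -> (6,0) [heading=0, move]
LT 90: heading 0 -> 90
BK 18: (6,0) -> (6,-18) [heading=90, move]
LT 335: heading 90 -> 65
FD 15: (6,-18) -> (12.339,-4.405) [heading=65, move]
FD 18: (12.339,-4.405) -> (19.946,11.908) [heading=65, move]
Final: pos=(19.946,11.908), heading=65, 0 segment(s) drawn

Start position: (0, 0)
Final position: (19.946, 11.908)
Distance = 23.231; >= 1e-6 -> NOT closed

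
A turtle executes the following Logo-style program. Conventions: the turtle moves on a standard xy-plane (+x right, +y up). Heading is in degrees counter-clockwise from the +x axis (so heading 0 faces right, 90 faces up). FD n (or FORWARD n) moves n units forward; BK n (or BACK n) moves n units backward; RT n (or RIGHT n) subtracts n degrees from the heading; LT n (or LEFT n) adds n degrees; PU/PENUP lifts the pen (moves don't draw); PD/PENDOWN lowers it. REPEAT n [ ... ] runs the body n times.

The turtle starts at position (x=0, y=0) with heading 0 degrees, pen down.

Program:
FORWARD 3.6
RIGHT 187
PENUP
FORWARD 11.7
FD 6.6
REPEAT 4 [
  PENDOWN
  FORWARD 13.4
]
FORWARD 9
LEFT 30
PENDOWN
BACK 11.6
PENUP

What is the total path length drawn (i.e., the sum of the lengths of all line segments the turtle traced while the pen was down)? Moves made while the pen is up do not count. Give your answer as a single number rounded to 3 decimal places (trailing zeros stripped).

Executing turtle program step by step:
Start: pos=(0,0), heading=0, pen down
FD 3.6: (0,0) -> (3.6,0) [heading=0, draw]
RT 187: heading 0 -> 173
PU: pen up
FD 11.7: (3.6,0) -> (-8.013,1.426) [heading=173, move]
FD 6.6: (-8.013,1.426) -> (-14.564,2.23) [heading=173, move]
REPEAT 4 [
  -- iteration 1/4 --
  PD: pen down
  FD 13.4: (-14.564,2.23) -> (-27.864,3.863) [heading=173, draw]
  -- iteration 2/4 --
  PD: pen down
  FD 13.4: (-27.864,3.863) -> (-41.164,5.496) [heading=173, draw]
  -- iteration 3/4 --
  PD: pen down
  FD 13.4: (-41.164,5.496) -> (-54.464,7.129) [heading=173, draw]
  -- iteration 4/4 --
  PD: pen down
  FD 13.4: (-54.464,7.129) -> (-67.764,8.762) [heading=173, draw]
]
FD 9: (-67.764,8.762) -> (-76.697,9.859) [heading=173, draw]
LT 30: heading 173 -> 203
PD: pen down
BK 11.6: (-76.697,9.859) -> (-66.019,14.392) [heading=203, draw]
PU: pen up
Final: pos=(-66.019,14.392), heading=203, 7 segment(s) drawn

Segment lengths:
  seg 1: (0,0) -> (3.6,0), length = 3.6
  seg 2: (-14.564,2.23) -> (-27.864,3.863), length = 13.4
  seg 3: (-27.864,3.863) -> (-41.164,5.496), length = 13.4
  seg 4: (-41.164,5.496) -> (-54.464,7.129), length = 13.4
  seg 5: (-54.464,7.129) -> (-67.764,8.762), length = 13.4
  seg 6: (-67.764,8.762) -> (-76.697,9.859), length = 9
  seg 7: (-76.697,9.859) -> (-66.019,14.392), length = 11.6
Total = 77.8

Answer: 77.8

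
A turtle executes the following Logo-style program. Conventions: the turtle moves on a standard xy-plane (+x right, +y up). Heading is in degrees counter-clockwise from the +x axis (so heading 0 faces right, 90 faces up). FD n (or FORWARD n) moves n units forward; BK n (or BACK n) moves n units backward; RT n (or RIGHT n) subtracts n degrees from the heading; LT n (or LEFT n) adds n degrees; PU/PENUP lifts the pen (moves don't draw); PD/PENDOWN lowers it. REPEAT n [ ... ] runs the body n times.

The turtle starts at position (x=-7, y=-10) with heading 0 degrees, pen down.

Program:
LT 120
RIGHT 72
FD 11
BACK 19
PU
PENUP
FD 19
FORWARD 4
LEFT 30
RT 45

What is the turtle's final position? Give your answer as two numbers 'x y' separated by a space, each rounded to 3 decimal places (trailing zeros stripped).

Executing turtle program step by step:
Start: pos=(-7,-10), heading=0, pen down
LT 120: heading 0 -> 120
RT 72: heading 120 -> 48
FD 11: (-7,-10) -> (0.36,-1.825) [heading=48, draw]
BK 19: (0.36,-1.825) -> (-12.353,-15.945) [heading=48, draw]
PU: pen up
PU: pen up
FD 19: (-12.353,-15.945) -> (0.36,-1.825) [heading=48, move]
FD 4: (0.36,-1.825) -> (3.037,1.147) [heading=48, move]
LT 30: heading 48 -> 78
RT 45: heading 78 -> 33
Final: pos=(3.037,1.147), heading=33, 2 segment(s) drawn

Answer: 3.037 1.147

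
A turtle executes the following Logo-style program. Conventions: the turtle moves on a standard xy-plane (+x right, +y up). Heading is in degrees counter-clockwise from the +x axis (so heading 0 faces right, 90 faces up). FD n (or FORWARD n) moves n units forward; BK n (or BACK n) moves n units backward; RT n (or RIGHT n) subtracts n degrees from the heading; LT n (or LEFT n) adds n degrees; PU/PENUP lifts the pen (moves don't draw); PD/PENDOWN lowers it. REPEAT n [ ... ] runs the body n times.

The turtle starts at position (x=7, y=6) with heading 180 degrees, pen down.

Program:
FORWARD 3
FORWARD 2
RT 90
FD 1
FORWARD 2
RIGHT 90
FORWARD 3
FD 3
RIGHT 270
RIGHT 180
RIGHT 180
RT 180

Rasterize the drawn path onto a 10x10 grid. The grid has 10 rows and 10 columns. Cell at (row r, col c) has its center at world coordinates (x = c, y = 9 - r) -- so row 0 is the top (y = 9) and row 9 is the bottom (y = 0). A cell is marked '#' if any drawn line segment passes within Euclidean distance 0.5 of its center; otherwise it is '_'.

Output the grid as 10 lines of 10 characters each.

Answer: __#######_
__#_______
__#_______
__######__
__________
__________
__________
__________
__________
__________

Derivation:
Segment 0: (7,6) -> (4,6)
Segment 1: (4,6) -> (2,6)
Segment 2: (2,6) -> (2,7)
Segment 3: (2,7) -> (2,9)
Segment 4: (2,9) -> (5,9)
Segment 5: (5,9) -> (8,9)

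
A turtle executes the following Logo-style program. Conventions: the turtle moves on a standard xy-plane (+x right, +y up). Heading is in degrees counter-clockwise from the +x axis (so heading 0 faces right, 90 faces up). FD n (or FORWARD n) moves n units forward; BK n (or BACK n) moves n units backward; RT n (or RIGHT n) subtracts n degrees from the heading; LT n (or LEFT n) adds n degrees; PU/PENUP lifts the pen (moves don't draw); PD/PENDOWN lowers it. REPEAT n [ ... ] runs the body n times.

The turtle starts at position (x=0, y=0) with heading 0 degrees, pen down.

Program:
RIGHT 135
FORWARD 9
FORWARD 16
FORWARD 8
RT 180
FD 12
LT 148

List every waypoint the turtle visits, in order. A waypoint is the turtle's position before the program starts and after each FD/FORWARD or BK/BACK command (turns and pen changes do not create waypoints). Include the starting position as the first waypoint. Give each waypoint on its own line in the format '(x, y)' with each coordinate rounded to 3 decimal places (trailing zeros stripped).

Answer: (0, 0)
(-6.364, -6.364)
(-17.678, -17.678)
(-23.335, -23.335)
(-14.849, -14.849)

Derivation:
Executing turtle program step by step:
Start: pos=(0,0), heading=0, pen down
RT 135: heading 0 -> 225
FD 9: (0,0) -> (-6.364,-6.364) [heading=225, draw]
FD 16: (-6.364,-6.364) -> (-17.678,-17.678) [heading=225, draw]
FD 8: (-17.678,-17.678) -> (-23.335,-23.335) [heading=225, draw]
RT 180: heading 225 -> 45
FD 12: (-23.335,-23.335) -> (-14.849,-14.849) [heading=45, draw]
LT 148: heading 45 -> 193
Final: pos=(-14.849,-14.849), heading=193, 4 segment(s) drawn
Waypoints (5 total):
(0, 0)
(-6.364, -6.364)
(-17.678, -17.678)
(-23.335, -23.335)
(-14.849, -14.849)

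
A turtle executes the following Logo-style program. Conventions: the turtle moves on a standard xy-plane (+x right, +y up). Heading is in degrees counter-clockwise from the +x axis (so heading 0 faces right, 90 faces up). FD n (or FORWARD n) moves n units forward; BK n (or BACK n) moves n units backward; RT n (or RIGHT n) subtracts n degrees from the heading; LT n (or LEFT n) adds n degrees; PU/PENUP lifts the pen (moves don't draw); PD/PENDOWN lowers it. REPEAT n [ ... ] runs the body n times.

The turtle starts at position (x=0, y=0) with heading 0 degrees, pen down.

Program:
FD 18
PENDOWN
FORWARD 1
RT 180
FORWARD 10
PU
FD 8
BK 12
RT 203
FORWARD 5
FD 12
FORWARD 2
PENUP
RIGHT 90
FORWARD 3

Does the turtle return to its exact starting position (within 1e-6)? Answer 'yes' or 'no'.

Answer: no

Derivation:
Executing turtle program step by step:
Start: pos=(0,0), heading=0, pen down
FD 18: (0,0) -> (18,0) [heading=0, draw]
PD: pen down
FD 1: (18,0) -> (19,0) [heading=0, draw]
RT 180: heading 0 -> 180
FD 10: (19,0) -> (9,0) [heading=180, draw]
PU: pen up
FD 8: (9,0) -> (1,0) [heading=180, move]
BK 12: (1,0) -> (13,0) [heading=180, move]
RT 203: heading 180 -> 337
FD 5: (13,0) -> (17.603,-1.954) [heading=337, move]
FD 12: (17.603,-1.954) -> (28.649,-6.642) [heading=337, move]
FD 2: (28.649,-6.642) -> (30.49,-7.424) [heading=337, move]
PU: pen up
RT 90: heading 337 -> 247
FD 3: (30.49,-7.424) -> (29.317,-10.185) [heading=247, move]
Final: pos=(29.317,-10.185), heading=247, 3 segment(s) drawn

Start position: (0, 0)
Final position: (29.317, -10.185)
Distance = 31.036; >= 1e-6 -> NOT closed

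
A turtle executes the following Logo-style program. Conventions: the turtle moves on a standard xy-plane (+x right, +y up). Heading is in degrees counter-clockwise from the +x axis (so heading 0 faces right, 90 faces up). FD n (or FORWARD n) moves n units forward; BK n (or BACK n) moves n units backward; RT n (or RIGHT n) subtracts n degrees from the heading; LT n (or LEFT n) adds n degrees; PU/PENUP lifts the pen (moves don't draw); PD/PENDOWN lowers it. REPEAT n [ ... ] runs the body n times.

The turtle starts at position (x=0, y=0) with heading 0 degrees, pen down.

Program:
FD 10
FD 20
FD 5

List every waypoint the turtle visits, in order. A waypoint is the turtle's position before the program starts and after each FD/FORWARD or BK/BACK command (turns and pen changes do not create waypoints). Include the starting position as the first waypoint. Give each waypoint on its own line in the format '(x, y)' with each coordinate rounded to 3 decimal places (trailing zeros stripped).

Answer: (0, 0)
(10, 0)
(30, 0)
(35, 0)

Derivation:
Executing turtle program step by step:
Start: pos=(0,0), heading=0, pen down
FD 10: (0,0) -> (10,0) [heading=0, draw]
FD 20: (10,0) -> (30,0) [heading=0, draw]
FD 5: (30,0) -> (35,0) [heading=0, draw]
Final: pos=(35,0), heading=0, 3 segment(s) drawn
Waypoints (4 total):
(0, 0)
(10, 0)
(30, 0)
(35, 0)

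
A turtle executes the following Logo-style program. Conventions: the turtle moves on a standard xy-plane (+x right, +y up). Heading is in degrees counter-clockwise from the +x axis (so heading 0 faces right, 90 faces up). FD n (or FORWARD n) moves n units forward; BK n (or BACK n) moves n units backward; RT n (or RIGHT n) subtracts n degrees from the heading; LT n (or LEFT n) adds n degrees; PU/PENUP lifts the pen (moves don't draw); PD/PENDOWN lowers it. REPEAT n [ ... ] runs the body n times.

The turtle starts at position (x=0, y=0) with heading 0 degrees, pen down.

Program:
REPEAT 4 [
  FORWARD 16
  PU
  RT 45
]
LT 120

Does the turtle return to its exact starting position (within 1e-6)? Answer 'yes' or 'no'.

Answer: no

Derivation:
Executing turtle program step by step:
Start: pos=(0,0), heading=0, pen down
REPEAT 4 [
  -- iteration 1/4 --
  FD 16: (0,0) -> (16,0) [heading=0, draw]
  PU: pen up
  RT 45: heading 0 -> 315
  -- iteration 2/4 --
  FD 16: (16,0) -> (27.314,-11.314) [heading=315, move]
  PU: pen up
  RT 45: heading 315 -> 270
  -- iteration 3/4 --
  FD 16: (27.314,-11.314) -> (27.314,-27.314) [heading=270, move]
  PU: pen up
  RT 45: heading 270 -> 225
  -- iteration 4/4 --
  FD 16: (27.314,-27.314) -> (16,-38.627) [heading=225, move]
  PU: pen up
  RT 45: heading 225 -> 180
]
LT 120: heading 180 -> 300
Final: pos=(16,-38.627), heading=300, 1 segment(s) drawn

Start position: (0, 0)
Final position: (16, -38.627)
Distance = 41.81; >= 1e-6 -> NOT closed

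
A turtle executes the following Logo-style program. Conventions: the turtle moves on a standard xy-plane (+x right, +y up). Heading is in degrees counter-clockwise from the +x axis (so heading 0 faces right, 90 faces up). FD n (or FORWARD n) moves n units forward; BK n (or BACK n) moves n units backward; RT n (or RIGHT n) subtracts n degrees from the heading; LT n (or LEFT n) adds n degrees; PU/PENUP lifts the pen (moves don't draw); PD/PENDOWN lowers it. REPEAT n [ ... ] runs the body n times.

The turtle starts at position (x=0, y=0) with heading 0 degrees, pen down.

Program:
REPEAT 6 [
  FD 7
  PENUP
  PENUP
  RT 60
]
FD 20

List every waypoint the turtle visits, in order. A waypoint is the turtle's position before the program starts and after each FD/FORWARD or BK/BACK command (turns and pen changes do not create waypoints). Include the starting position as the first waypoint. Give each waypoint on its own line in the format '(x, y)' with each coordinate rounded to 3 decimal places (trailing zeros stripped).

Executing turtle program step by step:
Start: pos=(0,0), heading=0, pen down
REPEAT 6 [
  -- iteration 1/6 --
  FD 7: (0,0) -> (7,0) [heading=0, draw]
  PU: pen up
  PU: pen up
  RT 60: heading 0 -> 300
  -- iteration 2/6 --
  FD 7: (7,0) -> (10.5,-6.062) [heading=300, move]
  PU: pen up
  PU: pen up
  RT 60: heading 300 -> 240
  -- iteration 3/6 --
  FD 7: (10.5,-6.062) -> (7,-12.124) [heading=240, move]
  PU: pen up
  PU: pen up
  RT 60: heading 240 -> 180
  -- iteration 4/6 --
  FD 7: (7,-12.124) -> (0,-12.124) [heading=180, move]
  PU: pen up
  PU: pen up
  RT 60: heading 180 -> 120
  -- iteration 5/6 --
  FD 7: (0,-12.124) -> (-3.5,-6.062) [heading=120, move]
  PU: pen up
  PU: pen up
  RT 60: heading 120 -> 60
  -- iteration 6/6 --
  FD 7: (-3.5,-6.062) -> (0,0) [heading=60, move]
  PU: pen up
  PU: pen up
  RT 60: heading 60 -> 0
]
FD 20: (0,0) -> (20,0) [heading=0, move]
Final: pos=(20,0), heading=0, 1 segment(s) drawn
Waypoints (8 total):
(0, 0)
(7, 0)
(10.5, -6.062)
(7, -12.124)
(0, -12.124)
(-3.5, -6.062)
(0, 0)
(20, 0)

Answer: (0, 0)
(7, 0)
(10.5, -6.062)
(7, -12.124)
(0, -12.124)
(-3.5, -6.062)
(0, 0)
(20, 0)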